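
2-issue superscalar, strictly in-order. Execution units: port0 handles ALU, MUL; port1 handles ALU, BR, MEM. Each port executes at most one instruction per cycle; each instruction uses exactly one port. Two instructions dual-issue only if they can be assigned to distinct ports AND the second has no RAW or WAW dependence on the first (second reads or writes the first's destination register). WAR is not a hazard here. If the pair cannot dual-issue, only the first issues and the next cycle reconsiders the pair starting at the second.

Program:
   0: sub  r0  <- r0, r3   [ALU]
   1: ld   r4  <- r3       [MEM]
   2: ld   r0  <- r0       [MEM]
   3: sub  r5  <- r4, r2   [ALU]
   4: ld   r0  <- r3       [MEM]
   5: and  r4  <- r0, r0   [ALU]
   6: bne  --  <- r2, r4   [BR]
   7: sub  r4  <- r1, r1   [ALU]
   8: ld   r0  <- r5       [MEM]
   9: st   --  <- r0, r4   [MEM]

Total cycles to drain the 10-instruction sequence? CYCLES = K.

t=0 i0/i1:sub;ld ; 2-wide
t=1 i2/i3:ld;sub ; 2-wide
t=2 i4:ld ; RAW r0
t=3 i5:and ; RAW r4
t=4 i6/i7:bne;sub ; 2-wide
t=5 i8:ld ; no-port MEM/MEM
t=6 i9:st ; tail

CYCLES = 7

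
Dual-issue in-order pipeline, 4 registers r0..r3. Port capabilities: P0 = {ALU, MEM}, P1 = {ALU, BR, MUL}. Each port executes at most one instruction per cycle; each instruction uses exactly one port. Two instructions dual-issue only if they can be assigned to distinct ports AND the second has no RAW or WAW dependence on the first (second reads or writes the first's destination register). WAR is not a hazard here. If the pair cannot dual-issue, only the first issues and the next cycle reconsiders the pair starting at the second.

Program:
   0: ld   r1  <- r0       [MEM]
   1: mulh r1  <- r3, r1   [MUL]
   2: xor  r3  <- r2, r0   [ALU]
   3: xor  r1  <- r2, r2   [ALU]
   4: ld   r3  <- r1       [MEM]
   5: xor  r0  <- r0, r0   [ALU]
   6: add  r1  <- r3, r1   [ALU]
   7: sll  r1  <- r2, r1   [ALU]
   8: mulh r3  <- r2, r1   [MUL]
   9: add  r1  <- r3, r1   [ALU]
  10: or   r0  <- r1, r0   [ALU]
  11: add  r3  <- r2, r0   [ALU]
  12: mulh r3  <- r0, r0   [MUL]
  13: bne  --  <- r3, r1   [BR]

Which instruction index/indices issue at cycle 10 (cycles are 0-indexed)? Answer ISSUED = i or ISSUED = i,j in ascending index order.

ISSUED = 12

0. ld.MEM @i0  | RAW+WAW r1
1. mulh.MUL xor.ALU @i1&i2  | 2-wide
2. xor.ALU @i3  | RAW r1
3. ld.MEM xor.ALU @i4&i5  | 2-wide
4. add.ALU @i6  | RAW+WAW r1
5. sll.ALU @i7  | RAW r1
6. mulh.MUL @i8  | RAW r3
7. add.ALU @i9  | RAW r1
8. or.ALU @i10  | RAW r0
9. add.ALU @i11  | WAW r3
10. mulh.MUL @i12  | no-port MUL/BR
11. bne.BR @i13  | tail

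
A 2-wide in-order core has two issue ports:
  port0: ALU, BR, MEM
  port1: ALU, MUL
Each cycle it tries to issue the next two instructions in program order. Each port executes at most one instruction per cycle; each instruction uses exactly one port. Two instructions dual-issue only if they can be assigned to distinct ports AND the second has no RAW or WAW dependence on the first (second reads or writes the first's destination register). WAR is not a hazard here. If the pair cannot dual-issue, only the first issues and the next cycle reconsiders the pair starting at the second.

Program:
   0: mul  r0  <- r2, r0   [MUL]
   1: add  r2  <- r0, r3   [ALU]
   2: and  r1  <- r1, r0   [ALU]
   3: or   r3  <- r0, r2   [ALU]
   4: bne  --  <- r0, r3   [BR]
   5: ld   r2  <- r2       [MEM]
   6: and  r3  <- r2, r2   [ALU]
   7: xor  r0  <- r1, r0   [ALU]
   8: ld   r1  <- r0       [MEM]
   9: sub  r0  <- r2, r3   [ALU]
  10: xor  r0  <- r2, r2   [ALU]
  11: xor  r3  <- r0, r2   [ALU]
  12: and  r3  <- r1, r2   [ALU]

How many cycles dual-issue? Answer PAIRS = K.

  cy0 -> i0 (mul.MUL) RAW r0
  cy1 -> i1/i2 (add.ALU;and.ALU) 2-wide
  cy2 -> i3 (or.ALU) RAW r3
  cy3 -> i4 (bne.BR) no-port BR/MEM
  cy4 -> i5 (ld.MEM) RAW r2
  cy5 -> i6/i7 (and.ALU;xor.ALU) 2-wide
  cy6 -> i8/i9 (ld.MEM;sub.ALU) 2-wide
  cy7 -> i10 (xor.ALU) RAW r0
  cy8 -> i11 (xor.ALU) WAW r3
  cy9 -> i12 (and.ALU) tail

PAIRS = 3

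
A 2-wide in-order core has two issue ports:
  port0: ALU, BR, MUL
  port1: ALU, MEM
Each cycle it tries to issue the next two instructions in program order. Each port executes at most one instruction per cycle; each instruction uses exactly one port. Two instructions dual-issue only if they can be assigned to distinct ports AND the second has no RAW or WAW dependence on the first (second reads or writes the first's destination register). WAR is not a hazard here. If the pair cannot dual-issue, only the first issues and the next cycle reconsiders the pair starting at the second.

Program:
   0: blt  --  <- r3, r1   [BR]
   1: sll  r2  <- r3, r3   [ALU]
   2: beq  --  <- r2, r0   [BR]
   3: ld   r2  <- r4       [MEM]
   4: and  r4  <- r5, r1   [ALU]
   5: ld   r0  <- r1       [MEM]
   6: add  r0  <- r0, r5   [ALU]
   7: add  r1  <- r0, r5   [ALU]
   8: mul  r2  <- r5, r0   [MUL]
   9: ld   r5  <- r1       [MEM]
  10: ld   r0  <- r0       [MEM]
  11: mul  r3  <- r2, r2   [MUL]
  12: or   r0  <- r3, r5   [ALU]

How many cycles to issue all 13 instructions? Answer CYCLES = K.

#0 head=0: blt.BR;sll.ALU i0,i1 pair
#1 head=2: beq.BR;ld.MEM i2,i3 pair
#2 head=4: and.ALU;ld.MEM i4,i5 pair
#3 head=6: add.ALU i6 RAW r0
#4 head=7: add.ALU;mul.MUL i7,i8 pair
#5 head=9: ld.MEM i9 no-port MEM/MEM
#6 head=10: ld.MEM;mul.MUL i10,i11 pair
#7 head=12: or.ALU i12 tail

CYCLES = 8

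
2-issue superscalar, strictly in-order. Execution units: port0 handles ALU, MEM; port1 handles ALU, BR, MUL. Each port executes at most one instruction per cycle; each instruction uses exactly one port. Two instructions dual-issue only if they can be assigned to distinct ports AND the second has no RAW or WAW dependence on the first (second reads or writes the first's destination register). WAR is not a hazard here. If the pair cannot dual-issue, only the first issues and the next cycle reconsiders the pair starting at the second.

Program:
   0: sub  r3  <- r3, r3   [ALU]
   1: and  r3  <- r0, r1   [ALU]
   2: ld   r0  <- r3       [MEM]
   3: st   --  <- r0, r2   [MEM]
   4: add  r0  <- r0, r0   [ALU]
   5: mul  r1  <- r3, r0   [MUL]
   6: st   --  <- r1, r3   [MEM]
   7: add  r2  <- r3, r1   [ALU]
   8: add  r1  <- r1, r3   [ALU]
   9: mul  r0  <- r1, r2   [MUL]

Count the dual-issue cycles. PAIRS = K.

PAIRS = 2

0. sub.ALU @i0  | WAW r3
1. and.ALU @i1  | RAW r3
2. ld.MEM @i2  | no-port MEM/MEM
3. st.MEM add.ALU @i3&i4  | 2-wide
4. mul.MUL @i5  | RAW r1
5. st.MEM add.ALU @i6&i7  | 2-wide
6. add.ALU @i8  | RAW r1
7. mul.MUL @i9  | tail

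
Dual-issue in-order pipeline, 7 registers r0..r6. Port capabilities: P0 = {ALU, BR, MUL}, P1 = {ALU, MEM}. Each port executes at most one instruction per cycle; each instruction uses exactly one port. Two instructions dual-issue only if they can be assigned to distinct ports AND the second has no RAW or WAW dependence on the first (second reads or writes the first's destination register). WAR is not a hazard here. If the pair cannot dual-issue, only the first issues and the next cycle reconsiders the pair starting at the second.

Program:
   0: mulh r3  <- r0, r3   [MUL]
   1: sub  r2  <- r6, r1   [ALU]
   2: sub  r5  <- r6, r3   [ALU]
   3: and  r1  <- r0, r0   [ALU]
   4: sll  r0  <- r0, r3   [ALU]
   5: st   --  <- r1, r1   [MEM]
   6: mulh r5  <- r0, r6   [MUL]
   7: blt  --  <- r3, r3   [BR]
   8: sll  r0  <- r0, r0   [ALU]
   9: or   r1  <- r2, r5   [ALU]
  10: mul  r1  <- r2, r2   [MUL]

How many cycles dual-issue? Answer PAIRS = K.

PAIRS = 4

#0 head=0: mulh+sub i0,i1 pair
#1 head=2: sub+and i2,i3 pair
#2 head=4: sll+st i4,i5 pair
#3 head=6: mulh i6 no-port MUL/BR
#4 head=7: blt+sll i7,i8 pair
#5 head=9: or i9 WAW r1
#6 head=10: mul i10 tail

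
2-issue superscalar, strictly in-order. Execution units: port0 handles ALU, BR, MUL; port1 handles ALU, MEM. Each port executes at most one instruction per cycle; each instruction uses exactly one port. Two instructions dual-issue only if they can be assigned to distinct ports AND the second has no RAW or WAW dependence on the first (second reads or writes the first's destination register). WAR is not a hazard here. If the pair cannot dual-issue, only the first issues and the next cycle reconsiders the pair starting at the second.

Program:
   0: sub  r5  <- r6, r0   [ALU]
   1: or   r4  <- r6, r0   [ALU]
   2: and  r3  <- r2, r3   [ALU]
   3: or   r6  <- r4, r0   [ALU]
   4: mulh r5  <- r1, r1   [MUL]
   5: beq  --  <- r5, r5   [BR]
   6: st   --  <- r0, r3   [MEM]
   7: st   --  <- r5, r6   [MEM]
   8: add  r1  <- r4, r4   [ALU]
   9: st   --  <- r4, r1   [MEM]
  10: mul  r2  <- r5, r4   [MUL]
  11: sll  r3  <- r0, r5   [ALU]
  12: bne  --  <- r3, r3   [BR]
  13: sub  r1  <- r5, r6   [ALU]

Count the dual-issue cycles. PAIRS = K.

  cy0 -> i0/i1 (sub.ALU;or.ALU) dual
  cy1 -> i2/i3 (and.ALU;or.ALU) dual
  cy2 -> i4 (mulh.MUL) no-port MUL/BR
  cy3 -> i5/i6 (beq.BR;st.MEM) dual
  cy4 -> i7/i8 (st.MEM;add.ALU) dual
  cy5 -> i9/i10 (st.MEM;mul.MUL) dual
  cy6 -> i11 (sll.ALU) RAW r3
  cy7 -> i12/i13 (bne.BR;sub.ALU) dual

PAIRS = 6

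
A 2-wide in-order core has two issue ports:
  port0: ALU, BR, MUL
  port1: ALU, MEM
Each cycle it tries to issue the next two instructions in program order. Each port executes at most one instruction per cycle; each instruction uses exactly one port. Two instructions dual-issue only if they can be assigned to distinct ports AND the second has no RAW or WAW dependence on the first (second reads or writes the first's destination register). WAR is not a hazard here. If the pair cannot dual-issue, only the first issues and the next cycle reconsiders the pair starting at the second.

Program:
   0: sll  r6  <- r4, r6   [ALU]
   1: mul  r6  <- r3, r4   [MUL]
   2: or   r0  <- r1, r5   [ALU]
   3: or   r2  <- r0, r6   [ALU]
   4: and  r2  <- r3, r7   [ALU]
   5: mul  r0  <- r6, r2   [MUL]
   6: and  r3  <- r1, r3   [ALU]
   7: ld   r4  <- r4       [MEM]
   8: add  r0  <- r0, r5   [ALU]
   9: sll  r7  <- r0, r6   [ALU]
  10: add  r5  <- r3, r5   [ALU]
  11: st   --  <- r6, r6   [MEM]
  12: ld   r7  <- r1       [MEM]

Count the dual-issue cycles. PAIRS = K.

PAIRS = 4

[0] i0  sll  -- WAW r6
[1] i1+i2  mul or  -- 2-wide
[2] i3  or  -- WAW r2
[3] i4  and  -- RAW r2
[4] i5+i6  mul and  -- 2-wide
[5] i7+i8  ld add  -- 2-wide
[6] i9+i10  sll add  -- 2-wide
[7] i11  st  -- no-port MEM/MEM
[8] i12  ld  -- tail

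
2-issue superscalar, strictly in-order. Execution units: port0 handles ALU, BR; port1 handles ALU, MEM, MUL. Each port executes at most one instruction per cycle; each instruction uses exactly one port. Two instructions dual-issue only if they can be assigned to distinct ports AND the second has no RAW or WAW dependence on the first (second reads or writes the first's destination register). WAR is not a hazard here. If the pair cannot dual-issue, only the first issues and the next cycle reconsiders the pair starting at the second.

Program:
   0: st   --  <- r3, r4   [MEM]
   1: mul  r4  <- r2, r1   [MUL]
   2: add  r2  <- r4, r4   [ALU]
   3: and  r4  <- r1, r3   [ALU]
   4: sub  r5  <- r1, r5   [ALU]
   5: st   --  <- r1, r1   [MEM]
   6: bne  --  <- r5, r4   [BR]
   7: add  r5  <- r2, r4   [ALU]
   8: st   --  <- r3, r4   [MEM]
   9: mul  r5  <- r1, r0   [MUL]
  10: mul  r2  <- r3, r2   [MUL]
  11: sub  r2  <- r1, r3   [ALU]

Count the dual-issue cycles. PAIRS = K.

PAIRS = 3

c0: i0 st.MEM  no-port MEM/MUL
c1: i1 mul.MUL  RAW r4
c2: i2/i3 add.ALU/and.ALU  2-wide
c3: i4/i5 sub.ALU/st.MEM  2-wide
c4: i6/i7 bne.BR/add.ALU  2-wide
c5: i8 st.MEM  no-port MEM/MUL
c6: i9 mul.MUL  no-port MUL/MUL
c7: i10 mul.MUL  WAW r2
c8: i11 sub.ALU  tail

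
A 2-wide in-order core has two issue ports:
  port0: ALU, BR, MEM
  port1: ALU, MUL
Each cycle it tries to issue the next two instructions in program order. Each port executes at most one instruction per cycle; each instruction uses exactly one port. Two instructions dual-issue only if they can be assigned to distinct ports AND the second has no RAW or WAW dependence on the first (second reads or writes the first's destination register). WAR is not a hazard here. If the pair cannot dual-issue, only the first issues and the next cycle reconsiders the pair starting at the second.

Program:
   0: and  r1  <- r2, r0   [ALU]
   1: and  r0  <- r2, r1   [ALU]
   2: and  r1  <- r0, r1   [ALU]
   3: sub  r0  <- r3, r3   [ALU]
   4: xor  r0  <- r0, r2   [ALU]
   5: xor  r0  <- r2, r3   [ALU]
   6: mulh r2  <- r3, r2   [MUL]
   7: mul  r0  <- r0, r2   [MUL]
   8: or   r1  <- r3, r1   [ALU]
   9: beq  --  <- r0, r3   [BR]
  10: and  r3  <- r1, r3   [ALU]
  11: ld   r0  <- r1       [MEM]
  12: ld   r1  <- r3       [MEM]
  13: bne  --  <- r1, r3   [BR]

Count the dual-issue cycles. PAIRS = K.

#0 head=0: and i0 RAW r1
#1 head=1: and i1 RAW r0
#2 head=2: and sub i2/i3 2-wide
#3 head=4: xor i4 WAW r0
#4 head=5: xor mulh i5/i6 2-wide
#5 head=7: mul or i7/i8 2-wide
#6 head=9: beq and i9/i10 2-wide
#7 head=11: ld i11 no-port MEM/MEM
#8 head=12: ld i12 no-port MEM/BR
#9 head=13: bne i13 tail

PAIRS = 4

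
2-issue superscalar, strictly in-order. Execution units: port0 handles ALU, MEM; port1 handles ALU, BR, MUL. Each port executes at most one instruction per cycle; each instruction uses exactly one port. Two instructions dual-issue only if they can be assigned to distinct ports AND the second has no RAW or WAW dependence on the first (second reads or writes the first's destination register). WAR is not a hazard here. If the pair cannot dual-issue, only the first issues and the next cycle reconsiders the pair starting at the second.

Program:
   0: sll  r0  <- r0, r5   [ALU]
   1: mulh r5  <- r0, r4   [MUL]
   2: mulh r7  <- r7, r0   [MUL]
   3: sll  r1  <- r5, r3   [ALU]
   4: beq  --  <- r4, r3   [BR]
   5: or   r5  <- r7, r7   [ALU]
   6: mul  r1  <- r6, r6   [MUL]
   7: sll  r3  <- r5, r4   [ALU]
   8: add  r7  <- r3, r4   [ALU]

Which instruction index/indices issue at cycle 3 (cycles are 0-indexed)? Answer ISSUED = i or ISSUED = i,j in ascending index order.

ISSUED = 4,5

  cy0 -> i0 (sll.ALU) RAW r0
  cy1 -> i1 (mulh.MUL) no-port MUL/MUL
  cy2 -> i2/i3 (mulh.MUL+sll.ALU) 2-wide
  cy3 -> i4/i5 (beq.BR+or.ALU) 2-wide
  cy4 -> i6/i7 (mul.MUL+sll.ALU) 2-wide
  cy5 -> i8 (add.ALU) tail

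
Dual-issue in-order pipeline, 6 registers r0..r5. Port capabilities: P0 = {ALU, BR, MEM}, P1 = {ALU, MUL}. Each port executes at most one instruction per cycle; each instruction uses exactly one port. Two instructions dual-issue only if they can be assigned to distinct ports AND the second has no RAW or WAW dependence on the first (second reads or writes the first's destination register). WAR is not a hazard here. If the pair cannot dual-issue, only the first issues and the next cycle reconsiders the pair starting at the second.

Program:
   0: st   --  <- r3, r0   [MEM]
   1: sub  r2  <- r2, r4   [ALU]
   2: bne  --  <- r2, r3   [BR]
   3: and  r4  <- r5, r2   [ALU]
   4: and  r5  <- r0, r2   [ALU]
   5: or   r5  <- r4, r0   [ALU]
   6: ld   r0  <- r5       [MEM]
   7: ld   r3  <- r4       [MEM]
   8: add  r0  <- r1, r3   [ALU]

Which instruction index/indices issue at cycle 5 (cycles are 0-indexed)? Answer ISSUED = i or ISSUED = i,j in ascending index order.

t=0 i0+i1:st sub ; dual
t=1 i2+i3:bne and ; dual
t=2 i4:and ; WAW r5
t=3 i5:or ; RAW r5
t=4 i6:ld ; no-port MEM/MEM
t=5 i7:ld ; RAW r3
t=6 i8:add ; tail

ISSUED = 7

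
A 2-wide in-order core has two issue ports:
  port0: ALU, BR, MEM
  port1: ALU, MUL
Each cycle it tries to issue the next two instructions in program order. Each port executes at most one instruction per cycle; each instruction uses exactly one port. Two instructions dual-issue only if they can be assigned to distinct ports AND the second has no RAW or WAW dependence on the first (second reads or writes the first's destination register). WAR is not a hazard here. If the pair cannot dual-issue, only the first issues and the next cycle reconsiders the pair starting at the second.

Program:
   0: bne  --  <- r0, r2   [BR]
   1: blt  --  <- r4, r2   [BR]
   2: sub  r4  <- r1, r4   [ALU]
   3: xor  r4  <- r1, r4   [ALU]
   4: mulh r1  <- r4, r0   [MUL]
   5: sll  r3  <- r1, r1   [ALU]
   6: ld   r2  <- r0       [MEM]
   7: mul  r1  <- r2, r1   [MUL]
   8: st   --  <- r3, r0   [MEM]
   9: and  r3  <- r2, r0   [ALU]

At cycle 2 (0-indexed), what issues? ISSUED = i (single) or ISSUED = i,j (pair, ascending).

t=0 i0:bne.BR ; no-port BR/BR
t=1 i1,i2:blt.BR/sub.ALU ; 2-wide
t=2 i3:xor.ALU ; RAW r4
t=3 i4:mulh.MUL ; RAW r1
t=4 i5,i6:sll.ALU/ld.MEM ; 2-wide
t=5 i7,i8:mul.MUL/st.MEM ; 2-wide
t=6 i9:and.ALU ; tail

ISSUED = 3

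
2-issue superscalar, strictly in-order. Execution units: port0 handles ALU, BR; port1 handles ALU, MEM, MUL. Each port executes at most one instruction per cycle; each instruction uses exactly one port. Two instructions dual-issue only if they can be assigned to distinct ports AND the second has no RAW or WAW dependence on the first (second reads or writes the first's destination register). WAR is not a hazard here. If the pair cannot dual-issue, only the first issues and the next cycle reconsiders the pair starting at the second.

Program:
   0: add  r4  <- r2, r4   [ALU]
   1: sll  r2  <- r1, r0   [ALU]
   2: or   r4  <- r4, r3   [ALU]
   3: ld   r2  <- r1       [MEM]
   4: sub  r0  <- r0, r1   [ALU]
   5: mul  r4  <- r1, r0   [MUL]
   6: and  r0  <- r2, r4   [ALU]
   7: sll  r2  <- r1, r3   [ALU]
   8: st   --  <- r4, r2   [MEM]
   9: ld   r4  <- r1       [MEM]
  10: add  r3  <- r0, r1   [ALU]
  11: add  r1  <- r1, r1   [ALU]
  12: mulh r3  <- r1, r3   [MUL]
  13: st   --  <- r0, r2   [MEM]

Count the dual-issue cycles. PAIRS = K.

PAIRS = 4

c0: i0+i1 add+sll  pair
c1: i2+i3 or+ld  pair
c2: i4 sub  RAW r0
c3: i5 mul  RAW r4
c4: i6+i7 and+sll  pair
c5: i8 st  no-port MEM/MEM
c6: i9+i10 ld+add  pair
c7: i11 add  RAW r1
c8: i12 mulh  no-port MUL/MEM
c9: i13 st  tail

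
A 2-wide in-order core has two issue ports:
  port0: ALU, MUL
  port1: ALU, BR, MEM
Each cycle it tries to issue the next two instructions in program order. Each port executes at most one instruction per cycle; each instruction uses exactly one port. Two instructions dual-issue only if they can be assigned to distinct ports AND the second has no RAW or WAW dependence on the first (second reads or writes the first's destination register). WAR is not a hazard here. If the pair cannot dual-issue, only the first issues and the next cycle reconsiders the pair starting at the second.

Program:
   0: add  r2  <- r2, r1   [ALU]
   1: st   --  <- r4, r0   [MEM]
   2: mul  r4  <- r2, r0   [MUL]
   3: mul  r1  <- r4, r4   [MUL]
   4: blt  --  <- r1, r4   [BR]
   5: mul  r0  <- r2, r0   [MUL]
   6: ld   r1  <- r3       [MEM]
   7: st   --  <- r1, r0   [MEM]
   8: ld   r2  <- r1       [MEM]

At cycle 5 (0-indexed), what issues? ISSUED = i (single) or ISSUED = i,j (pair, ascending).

[0] i0&i1  add;st  -- 2-wide
[1] i2  mul  -- no-port MUL/MUL
[2] i3  mul  -- RAW r1
[3] i4&i5  blt;mul  -- 2-wide
[4] i6  ld  -- no-port MEM/MEM
[5] i7  st  -- no-port MEM/MEM
[6] i8  ld  -- tail

ISSUED = 7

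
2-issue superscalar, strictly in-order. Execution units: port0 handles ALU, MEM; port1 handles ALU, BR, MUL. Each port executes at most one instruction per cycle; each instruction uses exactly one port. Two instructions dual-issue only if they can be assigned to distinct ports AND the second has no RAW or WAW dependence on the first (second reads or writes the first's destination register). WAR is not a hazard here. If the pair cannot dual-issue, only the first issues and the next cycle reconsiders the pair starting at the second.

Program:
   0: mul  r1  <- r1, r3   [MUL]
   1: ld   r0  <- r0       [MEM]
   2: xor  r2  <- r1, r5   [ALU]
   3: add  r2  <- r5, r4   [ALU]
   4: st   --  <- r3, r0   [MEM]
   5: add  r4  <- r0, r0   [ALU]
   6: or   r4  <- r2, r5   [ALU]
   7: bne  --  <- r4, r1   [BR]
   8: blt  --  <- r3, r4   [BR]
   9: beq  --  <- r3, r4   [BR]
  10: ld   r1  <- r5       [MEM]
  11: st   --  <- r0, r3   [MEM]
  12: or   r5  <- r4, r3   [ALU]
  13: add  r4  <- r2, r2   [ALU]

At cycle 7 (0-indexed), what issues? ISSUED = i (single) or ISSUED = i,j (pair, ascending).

ISSUED = 9,10

[0] i0/i1  mul.MUL/ld.MEM  -- pair
[1] i2  xor.ALU  -- WAW r2
[2] i3/i4  add.ALU/st.MEM  -- pair
[3] i5  add.ALU  -- WAW r4
[4] i6  or.ALU  -- RAW r4
[5] i7  bne.BR  -- no-port BR/BR
[6] i8  blt.BR  -- no-port BR/BR
[7] i9/i10  beq.BR/ld.MEM  -- pair
[8] i11/i12  st.MEM/or.ALU  -- pair
[9] i13  add.ALU  -- tail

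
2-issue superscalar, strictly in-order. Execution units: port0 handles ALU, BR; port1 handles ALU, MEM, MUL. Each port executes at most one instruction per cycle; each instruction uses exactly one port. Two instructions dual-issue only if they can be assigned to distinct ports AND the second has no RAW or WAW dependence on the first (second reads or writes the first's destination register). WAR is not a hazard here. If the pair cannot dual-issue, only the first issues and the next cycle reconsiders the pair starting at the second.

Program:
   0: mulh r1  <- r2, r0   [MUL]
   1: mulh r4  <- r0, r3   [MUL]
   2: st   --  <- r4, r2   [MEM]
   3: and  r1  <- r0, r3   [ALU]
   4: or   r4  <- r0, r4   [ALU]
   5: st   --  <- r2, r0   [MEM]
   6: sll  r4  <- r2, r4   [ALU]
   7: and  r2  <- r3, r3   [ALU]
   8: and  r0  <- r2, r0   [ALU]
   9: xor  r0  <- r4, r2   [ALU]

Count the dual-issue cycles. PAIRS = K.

c0: i0 mulh.MUL  no-port MUL/MUL
c1: i1 mulh.MUL  no-port MUL/MEM
c2: i2/i3 st.MEM and.ALU  pair
c3: i4/i5 or.ALU st.MEM  pair
c4: i6/i7 sll.ALU and.ALU  pair
c5: i8 and.ALU  WAW r0
c6: i9 xor.ALU  tail

PAIRS = 3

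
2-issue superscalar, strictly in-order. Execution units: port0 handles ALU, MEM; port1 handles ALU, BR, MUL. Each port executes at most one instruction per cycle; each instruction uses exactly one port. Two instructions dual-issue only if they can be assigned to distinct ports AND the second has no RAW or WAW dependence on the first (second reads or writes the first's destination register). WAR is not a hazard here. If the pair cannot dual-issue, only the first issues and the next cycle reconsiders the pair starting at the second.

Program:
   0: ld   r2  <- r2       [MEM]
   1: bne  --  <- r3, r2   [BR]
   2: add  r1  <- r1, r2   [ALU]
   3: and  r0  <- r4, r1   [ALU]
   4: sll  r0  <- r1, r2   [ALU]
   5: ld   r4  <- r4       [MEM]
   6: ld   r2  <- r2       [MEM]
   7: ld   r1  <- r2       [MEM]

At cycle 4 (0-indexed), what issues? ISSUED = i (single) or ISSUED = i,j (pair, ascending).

t=0 i0:ld.MEM ; RAW r2
t=1 i1+i2:bne.BR/add.ALU ; dual
t=2 i3:and.ALU ; WAW r0
t=3 i4+i5:sll.ALU/ld.MEM ; dual
t=4 i6:ld.MEM ; no-port MEM/MEM
t=5 i7:ld.MEM ; tail

ISSUED = 6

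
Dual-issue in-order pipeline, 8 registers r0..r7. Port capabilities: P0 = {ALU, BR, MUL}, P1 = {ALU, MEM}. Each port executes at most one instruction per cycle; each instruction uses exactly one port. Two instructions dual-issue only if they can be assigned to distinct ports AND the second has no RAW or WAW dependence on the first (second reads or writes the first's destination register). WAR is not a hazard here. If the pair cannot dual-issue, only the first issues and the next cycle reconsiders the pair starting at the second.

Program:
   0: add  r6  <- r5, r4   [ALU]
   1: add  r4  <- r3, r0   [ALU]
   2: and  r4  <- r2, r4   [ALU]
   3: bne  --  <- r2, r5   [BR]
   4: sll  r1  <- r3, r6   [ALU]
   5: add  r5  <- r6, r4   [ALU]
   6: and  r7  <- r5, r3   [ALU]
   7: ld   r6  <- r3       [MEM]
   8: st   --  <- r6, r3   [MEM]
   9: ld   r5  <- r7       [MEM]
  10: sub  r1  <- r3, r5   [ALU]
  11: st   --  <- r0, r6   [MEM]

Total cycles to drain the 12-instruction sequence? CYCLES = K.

c0: i0,i1 add.ALU add.ALU  pair
c1: i2,i3 and.ALU bne.BR  pair
c2: i4,i5 sll.ALU add.ALU  pair
c3: i6,i7 and.ALU ld.MEM  pair
c4: i8 st.MEM  no-port MEM/MEM
c5: i9 ld.MEM  RAW r5
c6: i10,i11 sub.ALU st.MEM  pair

CYCLES = 7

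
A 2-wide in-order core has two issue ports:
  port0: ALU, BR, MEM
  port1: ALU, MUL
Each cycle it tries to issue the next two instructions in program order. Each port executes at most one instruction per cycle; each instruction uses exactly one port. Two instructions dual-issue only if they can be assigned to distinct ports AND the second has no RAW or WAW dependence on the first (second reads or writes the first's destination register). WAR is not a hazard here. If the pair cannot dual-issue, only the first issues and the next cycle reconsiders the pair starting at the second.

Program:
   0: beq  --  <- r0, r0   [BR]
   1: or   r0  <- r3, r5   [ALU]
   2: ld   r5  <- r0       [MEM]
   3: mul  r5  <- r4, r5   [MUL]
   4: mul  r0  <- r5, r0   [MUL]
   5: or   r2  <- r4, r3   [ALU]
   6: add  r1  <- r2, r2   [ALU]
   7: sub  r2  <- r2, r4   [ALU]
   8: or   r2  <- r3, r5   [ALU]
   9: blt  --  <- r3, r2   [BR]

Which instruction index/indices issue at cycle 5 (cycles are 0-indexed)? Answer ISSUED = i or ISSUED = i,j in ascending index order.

ISSUED = 8

[0] i0/i1  beq;or  -- pair
[1] i2  ld  -- RAW+WAW r5
[2] i3  mul  -- no-port MUL/MUL
[3] i4/i5  mul;or  -- pair
[4] i6/i7  add;sub  -- pair
[5] i8  or  -- RAW r2
[6] i9  blt  -- tail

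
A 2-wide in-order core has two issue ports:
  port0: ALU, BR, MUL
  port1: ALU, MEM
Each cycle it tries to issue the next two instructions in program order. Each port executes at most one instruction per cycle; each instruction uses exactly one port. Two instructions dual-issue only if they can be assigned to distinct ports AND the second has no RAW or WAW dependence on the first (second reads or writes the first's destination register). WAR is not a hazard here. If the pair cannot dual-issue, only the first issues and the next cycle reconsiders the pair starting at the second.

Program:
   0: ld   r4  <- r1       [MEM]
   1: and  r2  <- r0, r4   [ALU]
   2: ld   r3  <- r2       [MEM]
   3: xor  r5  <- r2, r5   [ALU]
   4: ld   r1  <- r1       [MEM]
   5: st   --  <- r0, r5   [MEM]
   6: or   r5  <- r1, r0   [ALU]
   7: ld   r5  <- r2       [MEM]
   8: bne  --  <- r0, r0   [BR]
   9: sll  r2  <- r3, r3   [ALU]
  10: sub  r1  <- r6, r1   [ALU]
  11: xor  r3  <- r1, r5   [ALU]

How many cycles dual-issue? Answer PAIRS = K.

0. ld.MEM @i0  | RAW r4
1. and.ALU @i1  | RAW r2
2. ld.MEM+xor.ALU @i2&i3  | dual
3. ld.MEM @i4  | no-port MEM/MEM
4. st.MEM+or.ALU @i5&i6  | dual
5. ld.MEM+bne.BR @i7&i8  | dual
6. sll.ALU+sub.ALU @i9&i10  | dual
7. xor.ALU @i11  | tail

PAIRS = 4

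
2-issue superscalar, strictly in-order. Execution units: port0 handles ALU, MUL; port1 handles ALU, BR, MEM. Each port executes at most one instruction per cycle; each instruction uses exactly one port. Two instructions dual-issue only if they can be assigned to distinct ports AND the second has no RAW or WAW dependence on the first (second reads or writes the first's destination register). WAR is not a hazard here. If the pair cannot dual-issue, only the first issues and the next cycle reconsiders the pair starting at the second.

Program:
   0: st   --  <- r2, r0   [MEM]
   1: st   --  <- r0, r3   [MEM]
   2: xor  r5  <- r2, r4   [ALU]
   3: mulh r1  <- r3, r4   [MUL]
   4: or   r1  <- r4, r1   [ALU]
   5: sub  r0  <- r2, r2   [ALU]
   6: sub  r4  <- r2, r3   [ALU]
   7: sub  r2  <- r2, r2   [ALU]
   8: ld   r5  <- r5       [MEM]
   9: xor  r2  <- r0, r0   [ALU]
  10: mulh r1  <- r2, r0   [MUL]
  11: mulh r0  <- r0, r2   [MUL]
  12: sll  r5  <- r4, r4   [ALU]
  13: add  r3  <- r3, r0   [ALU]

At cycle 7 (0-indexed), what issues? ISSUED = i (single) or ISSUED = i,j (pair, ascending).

ISSUED = 11,12

c0: i0 st.MEM  no-port MEM/MEM
c1: i1/i2 st.MEM+xor.ALU  pair
c2: i3 mulh.MUL  RAW+WAW r1
c3: i4/i5 or.ALU+sub.ALU  pair
c4: i6/i7 sub.ALU+sub.ALU  pair
c5: i8/i9 ld.MEM+xor.ALU  pair
c6: i10 mulh.MUL  no-port MUL/MUL
c7: i11/i12 mulh.MUL+sll.ALU  pair
c8: i13 add.ALU  tail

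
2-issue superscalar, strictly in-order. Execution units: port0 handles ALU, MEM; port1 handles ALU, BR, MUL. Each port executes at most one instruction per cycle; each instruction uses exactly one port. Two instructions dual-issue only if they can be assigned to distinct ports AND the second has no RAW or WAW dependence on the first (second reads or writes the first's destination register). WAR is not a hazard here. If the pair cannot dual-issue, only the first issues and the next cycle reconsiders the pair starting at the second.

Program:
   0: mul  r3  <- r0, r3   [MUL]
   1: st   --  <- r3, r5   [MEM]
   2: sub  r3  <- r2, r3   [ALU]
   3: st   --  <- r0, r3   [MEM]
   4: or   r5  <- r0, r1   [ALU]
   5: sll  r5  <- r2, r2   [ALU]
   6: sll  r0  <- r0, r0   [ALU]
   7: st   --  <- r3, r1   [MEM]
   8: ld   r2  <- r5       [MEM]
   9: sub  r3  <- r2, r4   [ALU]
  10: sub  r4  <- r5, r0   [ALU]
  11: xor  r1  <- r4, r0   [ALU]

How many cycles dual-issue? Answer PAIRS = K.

  cy0 -> i0 (mul.MUL) RAW r3
  cy1 -> i1&i2 (st.MEM sub.ALU) dual
  cy2 -> i3&i4 (st.MEM or.ALU) dual
  cy3 -> i5&i6 (sll.ALU sll.ALU) dual
  cy4 -> i7 (st.MEM) no-port MEM/MEM
  cy5 -> i8 (ld.MEM) RAW r2
  cy6 -> i9&i10 (sub.ALU sub.ALU) dual
  cy7 -> i11 (xor.ALU) tail

PAIRS = 4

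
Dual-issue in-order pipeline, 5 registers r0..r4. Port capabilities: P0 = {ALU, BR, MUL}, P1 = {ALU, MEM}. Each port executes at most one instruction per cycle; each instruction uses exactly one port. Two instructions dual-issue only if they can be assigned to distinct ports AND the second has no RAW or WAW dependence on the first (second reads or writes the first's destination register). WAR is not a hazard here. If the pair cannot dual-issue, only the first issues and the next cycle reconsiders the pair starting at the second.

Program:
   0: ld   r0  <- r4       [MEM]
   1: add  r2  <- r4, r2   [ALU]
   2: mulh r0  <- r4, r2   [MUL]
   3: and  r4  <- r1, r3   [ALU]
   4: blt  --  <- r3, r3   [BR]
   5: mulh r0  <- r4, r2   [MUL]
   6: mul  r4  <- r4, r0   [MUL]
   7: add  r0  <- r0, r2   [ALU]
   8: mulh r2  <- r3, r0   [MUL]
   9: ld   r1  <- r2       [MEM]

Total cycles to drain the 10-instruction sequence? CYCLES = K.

CYCLES = 7

[0] i0,i1  ld.MEM/add.ALU  -- dual
[1] i2,i3  mulh.MUL/and.ALU  -- dual
[2] i4  blt.BR  -- no-port BR/MUL
[3] i5  mulh.MUL  -- no-port MUL/MUL
[4] i6,i7  mul.MUL/add.ALU  -- dual
[5] i8  mulh.MUL  -- RAW r2
[6] i9  ld.MEM  -- tail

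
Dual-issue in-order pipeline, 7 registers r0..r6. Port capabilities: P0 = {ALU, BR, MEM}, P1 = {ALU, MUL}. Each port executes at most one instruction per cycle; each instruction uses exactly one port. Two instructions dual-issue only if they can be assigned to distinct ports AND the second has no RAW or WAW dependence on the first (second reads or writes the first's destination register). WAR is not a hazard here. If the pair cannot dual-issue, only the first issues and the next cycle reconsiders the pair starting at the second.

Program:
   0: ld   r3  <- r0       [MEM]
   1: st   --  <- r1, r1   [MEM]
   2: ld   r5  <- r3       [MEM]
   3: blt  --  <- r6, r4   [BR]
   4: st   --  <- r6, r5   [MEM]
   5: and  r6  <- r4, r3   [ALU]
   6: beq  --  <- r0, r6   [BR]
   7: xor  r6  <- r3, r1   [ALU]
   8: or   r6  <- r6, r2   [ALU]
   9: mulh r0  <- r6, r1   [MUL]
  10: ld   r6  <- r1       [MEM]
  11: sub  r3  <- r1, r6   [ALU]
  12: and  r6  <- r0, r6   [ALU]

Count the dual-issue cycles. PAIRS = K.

PAIRS = 4

t=0 i0:ld.MEM ; no-port MEM/MEM
t=1 i1:st.MEM ; no-port MEM/MEM
t=2 i2:ld.MEM ; no-port MEM/BR
t=3 i3:blt.BR ; no-port BR/MEM
t=4 i4,i5:st.MEM and.ALU ; pair
t=5 i6,i7:beq.BR xor.ALU ; pair
t=6 i8:or.ALU ; RAW r6
t=7 i9,i10:mulh.MUL ld.MEM ; pair
t=8 i11,i12:sub.ALU and.ALU ; pair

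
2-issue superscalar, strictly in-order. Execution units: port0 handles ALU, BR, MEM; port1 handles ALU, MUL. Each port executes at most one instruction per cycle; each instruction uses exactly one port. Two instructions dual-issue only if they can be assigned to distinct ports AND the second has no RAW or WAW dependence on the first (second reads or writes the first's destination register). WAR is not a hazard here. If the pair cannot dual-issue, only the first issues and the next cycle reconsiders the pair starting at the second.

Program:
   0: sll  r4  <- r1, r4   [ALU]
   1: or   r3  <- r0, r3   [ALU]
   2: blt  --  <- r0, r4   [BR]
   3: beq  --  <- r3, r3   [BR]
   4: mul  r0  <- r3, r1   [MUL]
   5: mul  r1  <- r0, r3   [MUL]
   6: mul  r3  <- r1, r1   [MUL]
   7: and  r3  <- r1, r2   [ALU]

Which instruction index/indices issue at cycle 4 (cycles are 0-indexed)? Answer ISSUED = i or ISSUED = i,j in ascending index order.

ISSUED = 6

0. sll;or @i0&i1  | 2-wide
1. blt @i2  | no-port BR/BR
2. beq;mul @i3&i4  | 2-wide
3. mul @i5  | no-port MUL/MUL
4. mul @i6  | WAW r3
5. and @i7  | tail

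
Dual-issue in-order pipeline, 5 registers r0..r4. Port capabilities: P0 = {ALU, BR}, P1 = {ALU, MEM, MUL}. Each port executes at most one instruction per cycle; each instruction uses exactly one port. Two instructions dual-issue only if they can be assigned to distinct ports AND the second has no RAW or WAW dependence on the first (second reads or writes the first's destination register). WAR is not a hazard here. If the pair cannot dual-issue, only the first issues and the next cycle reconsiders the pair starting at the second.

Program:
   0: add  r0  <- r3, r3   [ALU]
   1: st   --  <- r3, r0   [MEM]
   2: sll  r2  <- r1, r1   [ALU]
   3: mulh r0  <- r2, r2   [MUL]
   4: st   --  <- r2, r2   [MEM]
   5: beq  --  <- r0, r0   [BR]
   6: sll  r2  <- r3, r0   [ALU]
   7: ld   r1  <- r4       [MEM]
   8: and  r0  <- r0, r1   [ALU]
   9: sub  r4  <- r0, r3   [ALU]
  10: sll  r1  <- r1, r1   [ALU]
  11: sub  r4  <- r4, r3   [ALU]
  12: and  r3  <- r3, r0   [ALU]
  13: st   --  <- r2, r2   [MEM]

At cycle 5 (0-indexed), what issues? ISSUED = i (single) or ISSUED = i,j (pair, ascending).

ISSUED = 8

[0] i0  add  -- RAW r0
[1] i1/i2  st/sll  -- dual
[2] i3  mulh  -- no-port MUL/MEM
[3] i4/i5  st/beq  -- dual
[4] i6/i7  sll/ld  -- dual
[5] i8  and  -- RAW r0
[6] i9/i10  sub/sll  -- dual
[7] i11/i12  sub/and  -- dual
[8] i13  st  -- tail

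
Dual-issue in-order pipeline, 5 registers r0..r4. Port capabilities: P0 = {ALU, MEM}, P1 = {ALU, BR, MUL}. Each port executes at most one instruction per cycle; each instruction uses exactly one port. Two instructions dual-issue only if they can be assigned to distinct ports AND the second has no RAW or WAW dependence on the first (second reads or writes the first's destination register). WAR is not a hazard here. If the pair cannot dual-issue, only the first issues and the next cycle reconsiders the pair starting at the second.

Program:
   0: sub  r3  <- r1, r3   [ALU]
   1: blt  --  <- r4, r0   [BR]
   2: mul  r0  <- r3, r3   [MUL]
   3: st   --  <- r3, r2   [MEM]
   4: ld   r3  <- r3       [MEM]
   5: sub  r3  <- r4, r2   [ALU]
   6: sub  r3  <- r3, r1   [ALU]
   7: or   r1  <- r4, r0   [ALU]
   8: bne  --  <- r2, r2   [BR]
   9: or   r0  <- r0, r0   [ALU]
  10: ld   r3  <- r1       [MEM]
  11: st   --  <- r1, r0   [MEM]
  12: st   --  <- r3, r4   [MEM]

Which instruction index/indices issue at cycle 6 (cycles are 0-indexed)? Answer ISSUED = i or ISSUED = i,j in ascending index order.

#0 head=0: sub+blt i0/i1 dual
#1 head=2: mul+st i2/i3 dual
#2 head=4: ld i4 WAW r3
#3 head=5: sub i5 RAW+WAW r3
#4 head=6: sub+or i6/i7 dual
#5 head=8: bne+or i8/i9 dual
#6 head=10: ld i10 no-port MEM/MEM
#7 head=11: st i11 no-port MEM/MEM
#8 head=12: st i12 tail

ISSUED = 10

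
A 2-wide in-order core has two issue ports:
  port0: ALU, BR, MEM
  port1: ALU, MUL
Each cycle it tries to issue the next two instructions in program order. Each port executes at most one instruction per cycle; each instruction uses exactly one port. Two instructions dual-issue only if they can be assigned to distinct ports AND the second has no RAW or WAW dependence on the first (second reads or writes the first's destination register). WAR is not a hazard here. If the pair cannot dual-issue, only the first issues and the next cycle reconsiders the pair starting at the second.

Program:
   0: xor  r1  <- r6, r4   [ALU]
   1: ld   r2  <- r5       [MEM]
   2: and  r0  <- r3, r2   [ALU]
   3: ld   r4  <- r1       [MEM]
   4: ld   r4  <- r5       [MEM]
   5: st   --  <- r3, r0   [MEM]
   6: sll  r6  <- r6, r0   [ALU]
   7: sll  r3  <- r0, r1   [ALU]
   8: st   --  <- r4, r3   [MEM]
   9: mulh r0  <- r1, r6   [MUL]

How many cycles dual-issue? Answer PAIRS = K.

t=0 i0,i1:xor.ALU ld.MEM ; pair
t=1 i2,i3:and.ALU ld.MEM ; pair
t=2 i4:ld.MEM ; no-port MEM/MEM
t=3 i5,i6:st.MEM sll.ALU ; pair
t=4 i7:sll.ALU ; RAW r3
t=5 i8,i9:st.MEM mulh.MUL ; pair

PAIRS = 4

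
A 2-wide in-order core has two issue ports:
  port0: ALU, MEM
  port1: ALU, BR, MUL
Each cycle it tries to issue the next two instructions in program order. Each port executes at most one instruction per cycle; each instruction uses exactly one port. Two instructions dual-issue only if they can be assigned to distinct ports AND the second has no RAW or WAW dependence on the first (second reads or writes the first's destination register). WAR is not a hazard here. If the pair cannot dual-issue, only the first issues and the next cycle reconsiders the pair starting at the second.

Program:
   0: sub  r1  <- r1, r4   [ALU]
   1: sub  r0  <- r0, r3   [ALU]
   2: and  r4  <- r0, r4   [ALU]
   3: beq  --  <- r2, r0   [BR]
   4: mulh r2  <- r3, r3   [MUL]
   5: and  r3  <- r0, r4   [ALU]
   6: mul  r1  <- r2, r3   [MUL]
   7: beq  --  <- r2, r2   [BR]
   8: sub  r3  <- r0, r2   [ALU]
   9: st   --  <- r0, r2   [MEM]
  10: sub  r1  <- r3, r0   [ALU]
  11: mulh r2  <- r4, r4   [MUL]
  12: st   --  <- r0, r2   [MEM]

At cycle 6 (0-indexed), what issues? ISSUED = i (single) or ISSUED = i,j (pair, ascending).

c0: i0/i1 sub.ALU/sub.ALU  dual
c1: i2/i3 and.ALU/beq.BR  dual
c2: i4/i5 mulh.MUL/and.ALU  dual
c3: i6 mul.MUL  no-port MUL/BR
c4: i7/i8 beq.BR/sub.ALU  dual
c5: i9/i10 st.MEM/sub.ALU  dual
c6: i11 mulh.MUL  RAW r2
c7: i12 st.MEM  tail

ISSUED = 11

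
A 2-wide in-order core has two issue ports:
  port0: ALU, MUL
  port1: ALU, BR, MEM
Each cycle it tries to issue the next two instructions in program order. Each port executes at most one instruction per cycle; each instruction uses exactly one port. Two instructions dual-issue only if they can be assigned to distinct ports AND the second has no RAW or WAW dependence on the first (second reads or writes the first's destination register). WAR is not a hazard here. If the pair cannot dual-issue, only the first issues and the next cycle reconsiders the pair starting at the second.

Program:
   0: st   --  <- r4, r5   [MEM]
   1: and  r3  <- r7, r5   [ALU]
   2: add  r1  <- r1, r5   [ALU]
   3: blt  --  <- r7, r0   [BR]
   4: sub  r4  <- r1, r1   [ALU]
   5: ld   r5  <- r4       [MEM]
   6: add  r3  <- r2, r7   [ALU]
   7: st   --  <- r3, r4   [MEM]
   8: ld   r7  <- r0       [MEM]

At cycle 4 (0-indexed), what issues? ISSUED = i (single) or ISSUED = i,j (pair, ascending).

ISSUED = 7

t=0 i0,i1:st and ; dual
t=1 i2,i3:add blt ; dual
t=2 i4:sub ; RAW r4
t=3 i5,i6:ld add ; dual
t=4 i7:st ; no-port MEM/MEM
t=5 i8:ld ; tail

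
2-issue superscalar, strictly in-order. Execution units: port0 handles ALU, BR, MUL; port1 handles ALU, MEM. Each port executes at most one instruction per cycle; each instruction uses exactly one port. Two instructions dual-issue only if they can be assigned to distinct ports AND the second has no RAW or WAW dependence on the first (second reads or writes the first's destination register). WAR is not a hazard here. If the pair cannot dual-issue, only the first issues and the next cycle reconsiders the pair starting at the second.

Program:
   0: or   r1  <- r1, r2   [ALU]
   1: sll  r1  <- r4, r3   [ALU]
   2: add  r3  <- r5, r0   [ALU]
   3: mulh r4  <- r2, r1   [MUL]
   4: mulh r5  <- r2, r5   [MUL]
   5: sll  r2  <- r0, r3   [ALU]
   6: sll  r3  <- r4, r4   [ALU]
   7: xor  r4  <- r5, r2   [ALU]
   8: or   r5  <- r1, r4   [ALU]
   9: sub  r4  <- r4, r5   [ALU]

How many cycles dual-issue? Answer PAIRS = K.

#0 head=0: or i0 WAW r1
#1 head=1: sll add i1&i2 2-wide
#2 head=3: mulh i3 no-port MUL/MUL
#3 head=4: mulh sll i4&i5 2-wide
#4 head=6: sll xor i6&i7 2-wide
#5 head=8: or i8 RAW r5
#6 head=9: sub i9 tail

PAIRS = 3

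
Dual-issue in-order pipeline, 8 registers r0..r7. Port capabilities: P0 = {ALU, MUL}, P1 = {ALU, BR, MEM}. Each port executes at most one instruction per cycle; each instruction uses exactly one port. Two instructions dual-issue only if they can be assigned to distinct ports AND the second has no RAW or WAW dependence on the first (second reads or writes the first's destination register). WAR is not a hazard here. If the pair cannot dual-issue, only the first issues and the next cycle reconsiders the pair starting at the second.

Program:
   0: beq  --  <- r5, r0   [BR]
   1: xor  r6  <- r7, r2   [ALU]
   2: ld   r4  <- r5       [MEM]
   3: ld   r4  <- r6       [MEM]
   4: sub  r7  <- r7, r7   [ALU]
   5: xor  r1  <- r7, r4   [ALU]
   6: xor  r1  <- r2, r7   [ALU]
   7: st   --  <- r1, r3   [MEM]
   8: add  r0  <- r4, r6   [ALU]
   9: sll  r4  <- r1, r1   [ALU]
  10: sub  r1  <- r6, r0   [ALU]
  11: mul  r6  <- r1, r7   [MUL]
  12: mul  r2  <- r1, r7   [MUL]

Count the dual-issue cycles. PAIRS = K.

  cy0 -> i0+i1 (beq.BR+xor.ALU) dual
  cy1 -> i2 (ld.MEM) no-port MEM/MEM
  cy2 -> i3+i4 (ld.MEM+sub.ALU) dual
  cy3 -> i5 (xor.ALU) WAW r1
  cy4 -> i6 (xor.ALU) RAW r1
  cy5 -> i7+i8 (st.MEM+add.ALU) dual
  cy6 -> i9+i10 (sll.ALU+sub.ALU) dual
  cy7 -> i11 (mul.MUL) no-port MUL/MUL
  cy8 -> i12 (mul.MUL) tail

PAIRS = 4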